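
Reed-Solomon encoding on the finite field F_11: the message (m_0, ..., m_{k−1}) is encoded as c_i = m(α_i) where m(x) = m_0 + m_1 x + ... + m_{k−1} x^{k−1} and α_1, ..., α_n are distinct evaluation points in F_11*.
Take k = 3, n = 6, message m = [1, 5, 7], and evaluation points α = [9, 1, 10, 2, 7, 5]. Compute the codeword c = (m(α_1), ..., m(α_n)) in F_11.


c = [8, 2, 3, 6, 5, 3]

Message polynomial: m(x) = 1 + 5·x + 7·x^2 (mod 11).
For each evaluation point α_i, compute m(α_i) mod 11:
  α_1 = 9: Horner steps 7 → 2 → 8, so m(9) = 8.
  α_2 = 1: Horner steps 7 → 1 → 2, so m(1) = 2.
  α_3 = 10: Horner steps 7 → 9 → 3, so m(10) = 3.
  α_4 = 2: Horner steps 7 → 8 → 6, so m(2) = 6.
  α_5 = 7: Horner steps 7 → 10 → 5, so m(7) = 5.
  α_6 = 5: Horner steps 7 → 7 → 3, so m(5) = 3.
Codeword c = [8, 2, 3, 6, 5, 3] ∈ F_11^6.


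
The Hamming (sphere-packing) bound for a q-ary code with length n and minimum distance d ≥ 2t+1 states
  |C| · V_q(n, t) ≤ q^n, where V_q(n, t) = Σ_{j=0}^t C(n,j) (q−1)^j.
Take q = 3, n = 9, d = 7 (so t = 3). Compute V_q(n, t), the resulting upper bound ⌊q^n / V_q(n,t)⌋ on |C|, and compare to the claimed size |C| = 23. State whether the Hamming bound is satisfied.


V_q(n, t) = 835, q^n = 19683, Hamming bound = 23, |C| = 23 ≤ bound (satisfied).

Step 1: Compute V_q(n, t) = Σ_{j=0}^3 C(n, j) (q−1)^j.
  j = 0: C(9,0)·(2)^0 = 1·1 = 1.
  j = 1: C(9,1)·(2)^1 = 9·2 = 18.
  j = 2: C(9,2)·(2)^2 = 36·4 = 144.
  j = 3: C(9,3)·(2)^3 = 84·8 = 672.
  V_q(n, t) = 1 + 18 + 144 + 672 = 835.
Step 2: q^n = 3^9 = 19683.
Step 3: Hamming bound ⌊q^n / V_q(n,t)⌋ = ⌊19683/835⌋ = 23.
Step 4: Compare |C| = 23 to 23: satisfied.
The claimed |C| lies at the Hamming bound (tight).


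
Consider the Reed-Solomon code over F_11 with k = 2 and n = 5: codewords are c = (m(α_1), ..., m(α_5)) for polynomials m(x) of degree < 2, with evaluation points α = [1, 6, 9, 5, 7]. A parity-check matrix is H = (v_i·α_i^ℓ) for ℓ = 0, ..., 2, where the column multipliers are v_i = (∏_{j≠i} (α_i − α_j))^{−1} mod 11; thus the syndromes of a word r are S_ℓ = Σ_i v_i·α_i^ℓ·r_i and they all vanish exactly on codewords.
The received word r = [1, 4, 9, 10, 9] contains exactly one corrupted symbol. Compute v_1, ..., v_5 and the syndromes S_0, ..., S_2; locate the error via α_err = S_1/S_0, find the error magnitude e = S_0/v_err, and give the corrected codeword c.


S = (9, 4, 3), error at position 3, error magnitude e = 1, c = [1, 4, 8, 10, 9].

Step 1: column multipliers v_i = (∏_{j≠i}(α_i − α_j))^{−1} mod 11.
  i = 1 (α = 1): (1−6)(1−9)(1−5)(1−7) = (−5)·(−8)·(−4)·(−6) = 960 ≡ 3, so v_1 = 3^{−1} = 4 (mod 11).
  i = 2 (α = 6): (6−1)(6−9)(6−5)(6−7) = 5·(−3)·1·(−1) = 15 ≡ 4, so v_2 = 4^{−1} = 3 (mod 11).
  i = 3 (α = 9): (9−1)(9−6)(9−5)(9−7) = 8·3·4·2 = 192 ≡ 5, so v_3 = 5^{−1} = 9 (mod 11).
  i = 4 (α = 5): (5−1)(5−6)(5−9)(5−7) = 4·(−1)·(−4)·(−2) = −32 ≡ 1, so v_4 = 1^{−1} = 1 (mod 11).
  i = 5 (α = 7): (7−1)(7−6)(7−9)(7−5) = 6·1·(−2)·2 = −24 ≡ 9, so v_5 = 9^{−1} = 5 (mod 11).
  v = [4, 3, 9, 1, 5].
Step 2: syndromes of r = [1, 4, 9, 10, 9] (all sums mod 11).
  S_0 = Σ v_i r_i = 4·1 + 3·4 + 9·9 + 1·10 + 5·9 = 152 ≡ 9.
  S_1 = Σ v_i α_i r_i = 4·1·1 + 3·6·4 + 9·9·9 + 1·5·10 + 5·7·9 = 1170 ≡ 4.
  α_i^2 mod 11 = [1, 3, 4, 3, 5].
  S_2 = Σ v_i α_i^2 r_i = 4·1·1 + 3·3·4 + 9·4·9 + 1·3·10 + 5·5·9 = 619 ≡ 3.
  S = (9, 4, 3) ≠ 0, so r is not a codeword (an error is present).
Step 3: locate the error. For a single error e at position i, S_ℓ = v_i·e·α_i^ℓ, so α_err = S_1/S_0.
  S_0^{−1} = 9^{−1} = 5 (mod 11), so α_err = 4·5 = 20 ≡ 9 = α_3. Error position i = 3.
  Consistency check: S_2/S_1 = 3·3 = 9 ≡ 9 = α_err ✓ (single-error assumption holds).
Step 4: error magnitude e = S_0/v_3 = S_0·∏_{j≠3}(α_3 − α_j) = 9·5 = 45 ≡ 1 (mod 11).
Step 5: correct position 3: c_3 = r_3 − e = 9 − 1 ≡ 8 (mod 11). Hence c = [1, 4, 8, 10, 9].
  Check: interpolating c through the α_i gives m(x) = 7 + 5·x (degree < 2) with m(α_i) = c_i for every i, so c is indeed a codeword.


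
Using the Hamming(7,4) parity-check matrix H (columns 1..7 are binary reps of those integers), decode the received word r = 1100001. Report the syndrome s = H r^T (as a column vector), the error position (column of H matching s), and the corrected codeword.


s = (1, 0, 0)^T, error position = 4, corrected codeword c = 1101001

Compute s = H r^T mod 2 one row at a time:
  s_1 = 0 + 0 + 0 + 1 = 1 ≡ 1 (mod 2).
  s_2 = 1 + 0 + 0 + 1 = 2 ≡ 0 (mod 2).
  s_3 = 1 + 0 + 0 + 1 = 2 ≡ 0 (mod 2).
s = (1, 0, 0)^T — this equals column 4 of H (binary 100), so error is at position 4.
Correct: flip bit 4 of r = 1100001 to get c = 1101001.


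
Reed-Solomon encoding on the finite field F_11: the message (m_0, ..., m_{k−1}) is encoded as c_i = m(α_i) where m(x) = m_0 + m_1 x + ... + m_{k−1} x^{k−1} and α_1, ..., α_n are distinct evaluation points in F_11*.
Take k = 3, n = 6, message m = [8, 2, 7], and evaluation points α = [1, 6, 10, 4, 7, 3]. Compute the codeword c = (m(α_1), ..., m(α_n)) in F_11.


c = [6, 8, 2, 7, 2, 0]

Message polynomial: m(x) = 8 + 2·x + 7·x^2 (mod 11).
For each evaluation point α_i, compute m(α_i) mod 11:
  α_1 = 1: Horner steps 7 → 9 → 6, so m(1) = 6.
  α_2 = 6: Horner steps 7 → 0 → 8, so m(6) = 8.
  α_3 = 10: Horner steps 7 → 6 → 2, so m(10) = 2.
  α_4 = 4: Horner steps 7 → 8 → 7, so m(4) = 7.
  α_5 = 7: Horner steps 7 → 7 → 2, so m(7) = 2.
  α_6 = 3: Horner steps 7 → 1 → 0, so m(3) = 0.
Codeword c = [6, 8, 2, 7, 2, 0] ∈ F_11^6.


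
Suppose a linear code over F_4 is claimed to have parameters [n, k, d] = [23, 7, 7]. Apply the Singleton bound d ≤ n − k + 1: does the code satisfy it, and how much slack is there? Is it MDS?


Singleton RHS = n − k + 1 = 17, slack = 10, bound satisfied, not MDS.

Singleton bound: d ≤ n − k + 1.
Here n = 23, k = 7, so n − k + 1 = 17.
Given d = 7, check d ≤ 17: YES.
Slack = (n − k + 1) − d = 10.
The code is NOT MDS (slack = 10 > 0).
Description: the claimed parameters are [23, 7, 7]_4; such a code would be non-MDS.


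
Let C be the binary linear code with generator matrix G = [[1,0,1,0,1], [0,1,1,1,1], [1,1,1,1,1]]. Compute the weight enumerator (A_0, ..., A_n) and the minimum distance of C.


Weight distribution: A_0 = 1, A_1 = 1, A_2 = 2, A_3 = 2, A_4 = 1, A_5 = 1. Minimum distance d = 1.

Enumerate all 2^3 = 8 messages m ∈ F_2^3.
For each, compute codeword c = mG in F_2^5, then tally its weight.
  m = 000 → c = 00000, weight = 0.
  m = 100 → c = 10101, weight = 3.
  m = 010 → c = 01111, weight = 4.
  m = 110 → c = 11010, weight = 3.
  m = 001 → c = 11111, weight = 5.
  m = 101 → c = 01010, weight = 2.
  m = 011 → c = 10000, weight = 1.
  m = 111 → c = 00101, weight = 2.
Tally weights:
  weight 0: 1 codewords.
  weight 1: 1 codewords.
  weight 2: 2 codewords.
  weight 3: 2 codewords.
  weight 4: 1 codewords.
  weight 5: 1 codewords.
Minimum distance d = smallest w > 0 with A_w > 0 = 1.
Sanity: Σ A_w = 8 = 2^3 = 8 ✓.


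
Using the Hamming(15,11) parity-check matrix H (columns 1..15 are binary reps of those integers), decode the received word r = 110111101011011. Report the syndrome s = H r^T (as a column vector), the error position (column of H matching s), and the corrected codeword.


s = (1, 1, 0, 0)^T, error position = 12, corrected codeword c = 110111101010011

Compute s = H r^T mod 2 one row at a time:
  s_1 = 0 + 1 + 0 + 1 + 1 + 0 + 1 + 1 = 5 ≡ 1 (mod 2).
  s_2 = 1 + 1 + 1 + 1 + 1 + 0 + 1 + 1 = 7 ≡ 1 (mod 2).
  s_3 = 1 + 0 + 1 + 1 + 0 + 1 + 1 + 1 = 6 ≡ 0 (mod 2).
  s_4 = 1 + 0 + 1 + 1 + 1 + 1 + 0 + 1 = 6 ≡ 0 (mod 2).
s = (1, 1, 0, 0)^T — this equals column 12 of H (binary 1100), so error is at position 12.
Correct: flip bit 12 of r = 110111101011011 to get c = 110111101010011.


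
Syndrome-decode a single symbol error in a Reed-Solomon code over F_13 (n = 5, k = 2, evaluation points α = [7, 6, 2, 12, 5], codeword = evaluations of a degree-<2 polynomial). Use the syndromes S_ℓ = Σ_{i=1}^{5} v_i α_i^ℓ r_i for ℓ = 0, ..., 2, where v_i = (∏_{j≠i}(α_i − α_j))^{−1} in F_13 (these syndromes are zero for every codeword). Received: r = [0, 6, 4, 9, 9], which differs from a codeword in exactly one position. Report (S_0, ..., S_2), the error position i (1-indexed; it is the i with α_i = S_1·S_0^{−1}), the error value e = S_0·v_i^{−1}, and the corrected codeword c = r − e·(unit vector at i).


S = (1, 5, 12), error at position 5, error magnitude e = 10, c = [0, 6, 4, 9, 12].

Step 1: column multipliers v_i = (∏_{j≠i}(α_i − α_j))^{−1} mod 13.
  i = 1 (α = 7): (7−6)(7−2)(7−12)(7−5) = 1·5·(−5)·2 = −50 ≡ 2, so v_1 = 2^{−1} = 7 (mod 13).
  i = 2 (α = 6): (6−7)(6−2)(6−12)(6−5) = (−1)·4·(−6)·1 = 24 ≡ 11, so v_2 = 11^{−1} = 6 (mod 13).
  i = 3 (α = 2): (2−7)(2−6)(2−12)(2−5) = (−5)·(−4)·(−10)·(−3) = 600 ≡ 2, so v_3 = 2^{−1} = 7 (mod 13).
  i = 4 (α = 12): (12−7)(12−6)(12−2)(12−5) = 5·6·10·7 = 2100 ≡ 7, so v_4 = 7^{−1} = 2 (mod 13).
  i = 5 (α = 5): (5−7)(5−6)(5−2)(5−12) = (−2)·(−1)·3·(−7) = −42 ≡ 10, so v_5 = 10^{−1} = 4 (mod 13).
  v = [7, 6, 7, 2, 4].
Step 2: syndromes of r = [0, 6, 4, 9, 9] (all sums mod 13).
  S_0 = Σ v_i r_i = 7·0 + 6·6 + 7·4 + 2·9 + 4·9 = 118 ≡ 1.
  S_1 = Σ v_i α_i r_i = 7·7·0 + 6·6·6 + 7·2·4 + 2·12·9 + 4·5·9 = 668 ≡ 5.
  α_i^2 mod 13 = [10, 10, 4, 1, 12].
  S_2 = Σ v_i α_i^2 r_i = 7·10·0 + 6·10·6 + 7·4·4 + 2·1·9 + 4·12·9 = 922 ≡ 12.
  S = (1, 5, 12) ≠ 0, so r is not a codeword (an error is present).
Step 3: locate the error. For a single error e at position i, S_ℓ = v_i·e·α_i^ℓ, so α_err = S_1/S_0.
  S_0^{−1} = 1^{−1} = 1 (mod 13), so α_err = 5·1 = 5 ≡ 5 = α_5. Error position i = 5.
  Consistency check: S_2/S_1 = 12·8 = 96 ≡ 5 = α_err ✓ (single-error assumption holds).
Step 4: error magnitude e = S_0/v_5 = S_0·∏_{j≠5}(α_5 − α_j) = 1·10 = 10 ≡ 10 (mod 13).
Step 5: correct position 5: c_5 = r_5 − e = 9 − 10 ≡ 12 (mod 13). Hence c = [0, 6, 4, 9, 12].
  Check: interpolating c through the α_i gives m(x) = 3 + 7·x (degree < 2) with m(α_i) = c_i for every i, so c is indeed a codeword.


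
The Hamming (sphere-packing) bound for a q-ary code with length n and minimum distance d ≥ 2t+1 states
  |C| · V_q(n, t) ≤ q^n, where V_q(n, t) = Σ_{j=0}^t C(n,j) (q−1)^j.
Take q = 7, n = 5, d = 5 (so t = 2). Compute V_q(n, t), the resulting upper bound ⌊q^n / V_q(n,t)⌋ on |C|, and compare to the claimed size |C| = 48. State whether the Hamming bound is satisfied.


V_q(n, t) = 391, q^n = 16807, Hamming bound = 42, |C| = 48 > bound (violated).

Step 1: Compute V_q(n, t) = Σ_{j=0}^2 C(n, j) (q−1)^j.
  j = 0: C(5,0)·(6)^0 = 1·1 = 1.
  j = 1: C(5,1)·(6)^1 = 5·6 = 30.
  j = 2: C(5,2)·(6)^2 = 10·36 = 360.
  V_q(n, t) = 1 + 30 + 360 = 391.
Step 2: q^n = 7^5 = 16807.
Step 3: Hamming bound ⌊q^n / V_q(n,t)⌋ = ⌊16807/391⌋ = 42.
Step 4: Compare |C| = 48 to 42: violated.
The claimed |C| lies above the Hamming bound, so no 7-ary code of length 5 with d ≥ 5 can have 48 codewords.


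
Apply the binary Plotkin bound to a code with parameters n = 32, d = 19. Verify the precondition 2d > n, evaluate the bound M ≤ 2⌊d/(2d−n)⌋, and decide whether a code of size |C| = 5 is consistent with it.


Plotkin bound M ≤ 6; given |C| = 5 ≤ bound (satisfied).

Check applicability: 2d = 38, n = 32.
2d − n = 6 > 0, so Plotkin applies.
Compute d/(2d−n) = 19/6 ≈ 3.1667.
⌊d/(2d−n)⌋ = 3.
Plotkin bound: M ≤ 2·3 = 6.
Given |C| = 5, check: satisfied.
This |C| is below the Plotkin bound.


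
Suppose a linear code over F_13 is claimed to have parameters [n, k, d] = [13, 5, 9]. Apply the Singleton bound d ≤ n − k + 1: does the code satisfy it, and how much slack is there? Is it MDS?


Singleton RHS = n − k + 1 = 9, slack = 0, bound satisfied, MDS.

Singleton bound: d ≤ n − k + 1.
Here n = 13, k = 5, so n − k + 1 = 9.
Given d = 9, check d ≤ 9: YES.
Slack = (n − k + 1) − d = 0.
The code is MDS (slack = 0).
Description: the claimed parameters are [13, 5, 9]_13; such a code would be MDS (meets Singleton bound).


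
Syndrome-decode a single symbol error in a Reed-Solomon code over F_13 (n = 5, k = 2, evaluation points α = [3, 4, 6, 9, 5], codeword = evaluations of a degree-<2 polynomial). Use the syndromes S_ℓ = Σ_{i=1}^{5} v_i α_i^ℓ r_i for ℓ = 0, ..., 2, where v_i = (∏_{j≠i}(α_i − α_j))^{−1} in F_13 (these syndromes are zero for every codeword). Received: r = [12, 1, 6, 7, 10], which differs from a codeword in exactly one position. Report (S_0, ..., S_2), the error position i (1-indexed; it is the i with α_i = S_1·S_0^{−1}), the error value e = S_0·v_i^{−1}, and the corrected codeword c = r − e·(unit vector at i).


S = (2, 6, 5), error at position 1, error magnitude e = 7, c = [5, 1, 6, 7, 10].

Step 1: column multipliers v_i = (∏_{j≠i}(α_i − α_j))^{−1} mod 13.
  i = 1 (α = 3): (3−4)(3−6)(3−9)(3−5) = (−1)·(−3)·(−6)·(−2) = 36 ≡ 10, so v_1 = 10^{−1} = 4 (mod 13).
  i = 2 (α = 4): (4−3)(4−6)(4−9)(4−5) = 1·(−2)·(−5)·(−1) = −10 ≡ 3, so v_2 = 3^{−1} = 9 (mod 13).
  i = 3 (α = 6): (6−3)(6−4)(6−9)(6−5) = 3·2·(−3)·1 = −18 ≡ 8, so v_3 = 8^{−1} = 5 (mod 13).
  i = 4 (α = 9): (9−3)(9−4)(9−6)(9−5) = 6·5·3·4 = 360 ≡ 9, so v_4 = 9^{−1} = 3 (mod 13).
  i = 5 (α = 5): (5−3)(5−4)(5−6)(5−9) = 2·1·(−1)·(−4) = 8 ≡ 8, so v_5 = 8^{−1} = 5 (mod 13).
  v = [4, 9, 5, 3, 5].
Step 2: syndromes of r = [12, 1, 6, 7, 10] (all sums mod 13).
  S_0 = Σ v_i r_i = 4·12 + 9·1 + 5·6 + 3·7 + 5·10 = 158 ≡ 2.
  S_1 = Σ v_i α_i r_i = 4·3·12 + 9·4·1 + 5·6·6 + 3·9·7 + 5·5·10 = 799 ≡ 6.
  α_i^2 mod 13 = [9, 3, 10, 3, 12].
  S_2 = Σ v_i α_i^2 r_i = 4·9·12 + 9·3·1 + 5·10·6 + 3·3·7 + 5·12·10 = 1422 ≡ 5.
  S = (2, 6, 5) ≠ 0, so r is not a codeword (an error is present).
Step 3: locate the error. For a single error e at position i, S_ℓ = v_i·e·α_i^ℓ, so α_err = S_1/S_0.
  S_0^{−1} = 2^{−1} = 7 (mod 13), so α_err = 6·7 = 42 ≡ 3 = α_1. Error position i = 1.
  Consistency check: S_2/S_1 = 5·11 = 55 ≡ 3 = α_err ✓ (single-error assumption holds).
Step 4: error magnitude e = S_0/v_1 = S_0·∏_{j≠1}(α_1 − α_j) = 2·10 = 20 ≡ 7 (mod 13).
Step 5: correct position 1: c_1 = r_1 − e = 12 − 7 ≡ 5 (mod 13). Hence c = [5, 1, 6, 7, 10].
  Check: interpolating c through the α_i gives m(x) = 4 + 9·x (degree < 2) with m(α_i) = c_i for every i, so c is indeed a codeword.


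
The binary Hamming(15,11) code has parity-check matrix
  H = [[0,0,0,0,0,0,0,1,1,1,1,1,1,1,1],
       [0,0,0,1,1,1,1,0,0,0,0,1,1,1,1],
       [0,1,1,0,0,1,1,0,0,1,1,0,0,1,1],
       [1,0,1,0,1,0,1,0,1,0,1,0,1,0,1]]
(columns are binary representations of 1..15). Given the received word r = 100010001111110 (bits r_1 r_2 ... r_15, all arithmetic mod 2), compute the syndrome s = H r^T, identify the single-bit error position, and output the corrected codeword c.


s = (0, 0, 1, 1)^T, error position = 3, corrected codeword c = 101010001111110

Compute s = H r^T mod 2 one row at a time:
  s_1 = 0 + 1 + 1 + 1 + 1 + 1 + 1 + 0 = 6 ≡ 0 (mod 2).
  s_2 = 0 + 1 + 0 + 0 + 1 + 1 + 1 + 0 = 4 ≡ 0 (mod 2).
  s_3 = 0 + 0 + 0 + 0 + 1 + 1 + 1 + 0 = 3 ≡ 1 (mod 2).
  s_4 = 1 + 0 + 1 + 0 + 1 + 1 + 1 + 0 = 5 ≡ 1 (mod 2).
s = (0, 0, 1, 1)^T — this equals column 3 of H (binary 0011), so error is at position 3.
Correct: flip bit 3 of r = 100010001111110 to get c = 101010001111110.


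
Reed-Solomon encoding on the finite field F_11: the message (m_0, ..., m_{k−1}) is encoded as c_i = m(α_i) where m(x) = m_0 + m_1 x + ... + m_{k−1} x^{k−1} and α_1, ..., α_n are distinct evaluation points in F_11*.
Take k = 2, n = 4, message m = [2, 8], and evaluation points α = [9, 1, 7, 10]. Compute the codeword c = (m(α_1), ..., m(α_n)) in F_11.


c = [8, 10, 3, 5]

Message polynomial: m(x) = 2 + 8·x (mod 11).
For each evaluation point α_i, compute m(α_i) mod 11:
  α_1 = 9: Horner steps 8 → 8, so m(9) = 8.
  α_2 = 1: Horner steps 8 → 10, so m(1) = 10.
  α_3 = 7: Horner steps 8 → 3, so m(7) = 3.
  α_4 = 10: Horner steps 8 → 5, so m(10) = 5.
Codeword c = [8, 10, 3, 5] ∈ F_11^4.


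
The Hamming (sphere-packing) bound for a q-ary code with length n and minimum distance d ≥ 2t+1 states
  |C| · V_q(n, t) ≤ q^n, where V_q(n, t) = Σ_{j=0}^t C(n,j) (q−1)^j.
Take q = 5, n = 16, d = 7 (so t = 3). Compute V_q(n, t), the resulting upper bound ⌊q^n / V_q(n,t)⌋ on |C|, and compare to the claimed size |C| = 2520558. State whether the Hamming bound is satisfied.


V_q(n, t) = 37825, q^n = 152587890625, Hamming bound = 4034048, |C| = 2520558 ≤ bound (satisfied).

Step 1: Compute V_q(n, t) = Σ_{j=0}^3 C(n, j) (q−1)^j.
  j = 0: C(16,0)·(4)^0 = 1·1 = 1.
  j = 1: C(16,1)·(4)^1 = 16·4 = 64.
  j = 2: C(16,2)·(4)^2 = 120·16 = 1920.
  j = 3: C(16,3)·(4)^3 = 560·64 = 35840.
  V_q(n, t) = 1 + 64 + 1920 + 35840 = 37825.
Step 2: q^n = 5^16 = 152587890625.
Step 3: Hamming bound ⌊q^n / V_q(n,t)⌋ = ⌊152587890625/37825⌋ = 4034048.
Step 4: Compare |C| = 2520558 to 4034048: satisfied.
The claimed |C| lies below the Hamming bound.


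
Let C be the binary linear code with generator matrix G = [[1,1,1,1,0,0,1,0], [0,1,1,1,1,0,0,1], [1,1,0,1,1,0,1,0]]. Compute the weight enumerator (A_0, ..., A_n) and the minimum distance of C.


Weight distribution: A_0 = 1, A_2 = 1, A_3 = 1, A_4 = 2, A_5 = 3. Minimum distance d = 2.

Enumerate all 2^3 = 8 messages m ∈ F_2^3.
For each, compute codeword c = mG in F_2^8, then tally its weight.
  m = 000 → c = 00000000, weight = 0.
  m = 100 → c = 11110010, weight = 5.
  m = 010 → c = 01111001, weight = 5.
  m = 110 → c = 10001011, weight = 4.
  m = 001 → c = 11011010, weight = 5.
  m = 101 → c = 00101000, weight = 2.
  m = 011 → c = 10100011, weight = 4.
  m = 111 → c = 01010001, weight = 3.
Tally weights:
  weight 0: 1 codewords.
  weight 2: 1 codewords.
  weight 3: 1 codewords.
  weight 4: 2 codewords.
  weight 5: 3 codewords.
Minimum distance d = smallest w > 0 with A_w > 0 = 2.
Sanity: Σ A_w = 8 = 2^3 = 8 ✓.


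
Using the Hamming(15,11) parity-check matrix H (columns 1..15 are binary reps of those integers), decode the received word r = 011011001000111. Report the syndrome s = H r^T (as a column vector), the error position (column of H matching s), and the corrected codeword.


s = (0, 1, 1, 1)^T, error position = 7, corrected codeword c = 011011101000111

Compute s = H r^T mod 2 one row at a time:
  s_1 = 0 + 1 + 0 + 0 + 0 + 1 + 1 + 1 = 4 ≡ 0 (mod 2).
  s_2 = 0 + 1 + 1 + 0 + 0 + 1 + 1 + 1 = 5 ≡ 1 (mod 2).
  s_3 = 1 + 1 + 1 + 0 + 0 + 0 + 1 + 1 = 5 ≡ 1 (mod 2).
  s_4 = 0 + 1 + 1 + 0 + 1 + 0 + 1 + 1 = 5 ≡ 1 (mod 2).
s = (0, 1, 1, 1)^T — this equals column 7 of H (binary 0111), so error is at position 7.
Correct: flip bit 7 of r = 011011001000111 to get c = 011011101000111.


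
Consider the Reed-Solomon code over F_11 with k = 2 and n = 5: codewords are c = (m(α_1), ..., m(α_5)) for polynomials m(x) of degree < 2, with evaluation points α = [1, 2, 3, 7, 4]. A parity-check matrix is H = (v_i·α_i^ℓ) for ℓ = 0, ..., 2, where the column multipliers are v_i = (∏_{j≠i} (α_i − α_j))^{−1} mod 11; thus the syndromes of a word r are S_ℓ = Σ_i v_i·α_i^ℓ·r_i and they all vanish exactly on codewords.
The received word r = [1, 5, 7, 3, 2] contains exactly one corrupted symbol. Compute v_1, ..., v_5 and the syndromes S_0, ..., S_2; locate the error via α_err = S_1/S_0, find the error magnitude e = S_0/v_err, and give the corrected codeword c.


S = (8, 2, 6), error at position 3, error magnitude e = 9, c = [1, 5, 9, 3, 2].

Step 1: column multipliers v_i = (∏_{j≠i}(α_i − α_j))^{−1} mod 11.
  i = 1 (α = 1): (1−2)(1−3)(1−7)(1−4) = (−1)·(−2)·(−6)·(−3) = 36 ≡ 3, so v_1 = 3^{−1} = 4 (mod 11).
  i = 2 (α = 2): (2−1)(2−3)(2−7)(2−4) = 1·(−1)·(−5)·(−2) = −10 ≡ 1, so v_2 = 1^{−1} = 1 (mod 11).
  i = 3 (α = 3): (3−1)(3−2)(3−7)(3−4) = 2·1·(−4)·(−1) = 8 ≡ 8, so v_3 = 8^{−1} = 7 (mod 11).
  i = 4 (α = 7): (7−1)(7−2)(7−3)(7−4) = 6·5·4·3 = 360 ≡ 8, so v_4 = 8^{−1} = 7 (mod 11).
  i = 5 (α = 4): (4−1)(4−2)(4−3)(4−7) = 3·2·1·(−3) = −18 ≡ 4, so v_5 = 4^{−1} = 3 (mod 11).
  v = [4, 1, 7, 7, 3].
Step 2: syndromes of r = [1, 5, 7, 3, 2] (all sums mod 11).
  S_0 = Σ v_i r_i = 4·1 + 1·5 + 7·7 + 7·3 + 3·2 = 85 ≡ 8.
  S_1 = Σ v_i α_i r_i = 4·1·1 + 1·2·5 + 7·3·7 + 7·7·3 + 3·4·2 = 332 ≡ 2.
  α_i^2 mod 11 = [1, 4, 9, 5, 5].
  S_2 = Σ v_i α_i^2 r_i = 4·1·1 + 1·4·5 + 7·9·7 + 7·5·3 + 3·5·2 = 600 ≡ 6.
  S = (8, 2, 6) ≠ 0, so r is not a codeword (an error is present).
Step 3: locate the error. For a single error e at position i, S_ℓ = v_i·e·α_i^ℓ, so α_err = S_1/S_0.
  S_0^{−1} = 8^{−1} = 7 (mod 11), so α_err = 2·7 = 14 ≡ 3 = α_3. Error position i = 3.
  Consistency check: S_2/S_1 = 6·6 = 36 ≡ 3 = α_err ✓ (single-error assumption holds).
Step 4: error magnitude e = S_0/v_3 = S_0·∏_{j≠3}(α_3 − α_j) = 8·8 = 64 ≡ 9 (mod 11).
Step 5: correct position 3: c_3 = r_3 − e = 7 − 9 ≡ 9 (mod 11). Hence c = [1, 5, 9, 3, 2].
  Check: interpolating c through the α_i gives m(x) = 8 + 4·x (degree < 2) with m(α_i) = c_i for every i, so c is indeed a codeword.


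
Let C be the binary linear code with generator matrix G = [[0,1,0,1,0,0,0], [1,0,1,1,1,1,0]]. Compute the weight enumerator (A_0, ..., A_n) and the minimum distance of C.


Weight distribution: A_0 = 1, A_2 = 1, A_5 = 2. Minimum distance d = 2.

Enumerate all 2^2 = 4 messages m ∈ F_2^2.
For each, compute codeword c = mG in F_2^7, then tally its weight.
  m = 00 → c = 0000000, weight = 0.
  m = 10 → c = 0101000, weight = 2.
  m = 01 → c = 1011110, weight = 5.
  m = 11 → c = 1110110, weight = 5.
Tally weights:
  weight 0: 1 codewords.
  weight 2: 1 codewords.
  weight 5: 2 codewords.
Minimum distance d = smallest w > 0 with A_w > 0 = 2.
Sanity: Σ A_w = 4 = 2^2 = 4 ✓.


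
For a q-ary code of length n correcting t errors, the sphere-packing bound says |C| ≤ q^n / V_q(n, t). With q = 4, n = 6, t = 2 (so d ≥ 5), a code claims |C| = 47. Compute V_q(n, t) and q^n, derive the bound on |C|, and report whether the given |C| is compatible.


V_q(n, t) = 154, q^n = 4096, Hamming bound = 26, |C| = 47 > bound (violated).

Step 1: Compute V_q(n, t) = Σ_{j=0}^2 C(n, j) (q−1)^j.
  j = 0: C(6,0)·(3)^0 = 1·1 = 1.
  j = 1: C(6,1)·(3)^1 = 6·3 = 18.
  j = 2: C(6,2)·(3)^2 = 15·9 = 135.
  V_q(n, t) = 1 + 18 + 135 = 154.
Step 2: q^n = 4^6 = 4096.
Step 3: Hamming bound ⌊q^n / V_q(n,t)⌋ = ⌊4096/154⌋ = 26.
Step 4: Compare |C| = 47 to 26: violated.
The claimed |C| lies above the Hamming bound, so no 4-ary code of length 6 with d ≥ 5 can have 47 codewords.


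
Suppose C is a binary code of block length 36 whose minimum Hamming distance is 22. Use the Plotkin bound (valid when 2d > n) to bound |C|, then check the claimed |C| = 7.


Plotkin bound M ≤ 4; given |C| = 7 > bound (violated).

Check applicability: 2d = 44, n = 36.
2d − n = 8 > 0, so Plotkin applies.
Compute d/(2d−n) = 22/8 ≈ 2.7500.
⌊d/(2d−n)⌋ = 2.
Plotkin bound: M ≤ 2·2 = 4.
Given |C| = 7, check: VIOLATED.
This |C| is above the Plotkin bound, so no binary code with n = 36, d = 22 and 7 codewords exists.


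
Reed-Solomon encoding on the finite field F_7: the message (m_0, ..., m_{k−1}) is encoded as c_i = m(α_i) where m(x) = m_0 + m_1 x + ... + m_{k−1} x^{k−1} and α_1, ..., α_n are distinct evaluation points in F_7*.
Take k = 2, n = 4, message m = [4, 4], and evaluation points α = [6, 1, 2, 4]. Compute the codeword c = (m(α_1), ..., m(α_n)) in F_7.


c = [0, 1, 5, 6]

Message polynomial: m(x) = 4 + 4·x (mod 7).
For each evaluation point α_i, compute m(α_i) mod 7:
  α_1 = 6: Horner steps 4 → 0, so m(6) = 0.
  α_2 = 1: Horner steps 4 → 1, so m(1) = 1.
  α_3 = 2: Horner steps 4 → 5, so m(2) = 5.
  α_4 = 4: Horner steps 4 → 6, so m(4) = 6.
Codeword c = [0, 1, 5, 6] ∈ F_7^4.


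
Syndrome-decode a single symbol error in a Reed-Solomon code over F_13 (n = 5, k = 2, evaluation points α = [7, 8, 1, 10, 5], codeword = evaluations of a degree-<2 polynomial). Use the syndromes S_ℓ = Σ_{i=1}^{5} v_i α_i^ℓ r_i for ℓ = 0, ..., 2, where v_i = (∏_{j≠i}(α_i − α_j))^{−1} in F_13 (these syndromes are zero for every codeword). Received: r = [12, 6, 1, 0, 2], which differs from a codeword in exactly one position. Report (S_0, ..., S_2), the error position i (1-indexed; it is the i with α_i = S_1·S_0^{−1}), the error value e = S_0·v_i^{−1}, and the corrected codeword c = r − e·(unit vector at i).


S = (12, 6, 3), error at position 1, error magnitude e = 3, c = [9, 6, 1, 0, 2].

Step 1: column multipliers v_i = (∏_{j≠i}(α_i − α_j))^{−1} mod 13.
  i = 1 (α = 7): (7−8)(7−1)(7−10)(7−5) = (−1)·6·(−3)·2 = 36 ≡ 10, so v_1 = 10^{−1} = 4 (mod 13).
  i = 2 (α = 8): (8−7)(8−1)(8−10)(8−5) = 1·7·(−2)·3 = −42 ≡ 10, so v_2 = 10^{−1} = 4 (mod 13).
  i = 3 (α = 1): (1−7)(1−8)(1−10)(1−5) = (−6)·(−7)·(−9)·(−4) = 1512 ≡ 4, so v_3 = 4^{−1} = 10 (mod 13).
  i = 4 (α = 10): (10−7)(10−8)(10−1)(10−5) = 3·2·9·5 = 270 ≡ 10, so v_4 = 10^{−1} = 4 (mod 13).
  i = 5 (α = 5): (5−7)(5−8)(5−1)(5−10) = (−2)·(−3)·4·(−5) = −120 ≡ 10, so v_5 = 10^{−1} = 4 (mod 13).
  v = [4, 4, 10, 4, 4].
Step 2: syndromes of r = [12, 6, 1, 0, 2] (all sums mod 13).
  S_0 = Σ v_i r_i = 4·12 + 4·6 + 10·1 + 4·0 + 4·2 = 90 ≡ 12.
  S_1 = Σ v_i α_i r_i = 4·7·12 + 4·8·6 + 10·1·1 + 4·10·0 + 4·5·2 = 578 ≡ 6.
  α_i^2 mod 13 = [10, 12, 1, 9, 12].
  S_2 = Σ v_i α_i^2 r_i = 4·10·12 + 4·12·6 + 10·1·1 + 4·9·0 + 4·12·2 = 874 ≡ 3.
  S = (12, 6, 3) ≠ 0, so r is not a codeword (an error is present).
Step 3: locate the error. For a single error e at position i, S_ℓ = v_i·e·α_i^ℓ, so α_err = S_1/S_0.
  S_0^{−1} = 12^{−1} = 12 (mod 13), so α_err = 6·12 = 72 ≡ 7 = α_1. Error position i = 1.
  Consistency check: S_2/S_1 = 3·11 = 33 ≡ 7 = α_err ✓ (single-error assumption holds).
Step 4: error magnitude e = S_0/v_1 = S_0·∏_{j≠1}(α_1 − α_j) = 12·10 = 120 ≡ 3 (mod 13).
Step 5: correct position 1: c_1 = r_1 − e = 12 − 3 ≡ 9 (mod 13). Hence c = [9, 6, 1, 0, 2].
  Check: interpolating c through the α_i gives m(x) = 4 + 10·x (degree < 2) with m(α_i) = c_i for every i, so c is indeed a codeword.


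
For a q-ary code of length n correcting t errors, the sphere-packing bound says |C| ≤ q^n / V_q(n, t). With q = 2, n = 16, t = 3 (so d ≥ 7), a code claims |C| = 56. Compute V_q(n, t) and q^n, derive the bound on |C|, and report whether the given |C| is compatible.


V_q(n, t) = 697, q^n = 65536, Hamming bound = 94, |C| = 56 ≤ bound (satisfied).

Step 1: Compute V_q(n, t) = Σ_{j=0}^3 C(n, j) (q−1)^j.
  j = 0: C(16,0)·(1)^0 = 1·1 = 1.
  j = 1: C(16,1)·(1)^1 = 16·1 = 16.
  j = 2: C(16,2)·(1)^2 = 120·1 = 120.
  j = 3: C(16,3)·(1)^3 = 560·1 = 560.
  V_q(n, t) = 1 + 16 + 120 + 560 = 697.
Step 2: q^n = 2^16 = 65536.
Step 3: Hamming bound ⌊q^n / V_q(n,t)⌋ = ⌊65536/697⌋ = 94.
Step 4: Compare |C| = 56 to 94: satisfied.
The claimed |C| lies below the Hamming bound.


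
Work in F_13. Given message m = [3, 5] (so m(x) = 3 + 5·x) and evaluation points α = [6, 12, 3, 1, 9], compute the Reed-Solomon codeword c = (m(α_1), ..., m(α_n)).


c = [7, 11, 5, 8, 9]

Message polynomial: m(x) = 3 + 5·x (mod 13).
For each evaluation point α_i, compute m(α_i) mod 13:
  α_1 = 6: Horner steps 5 → 7, so m(6) = 7.
  α_2 = 12: Horner steps 5 → 11, so m(12) = 11.
  α_3 = 3: Horner steps 5 → 5, so m(3) = 5.
  α_4 = 1: Horner steps 5 → 8, so m(1) = 8.
  α_5 = 9: Horner steps 5 → 9, so m(9) = 9.
Codeword c = [7, 11, 5, 8, 9] ∈ F_13^5.


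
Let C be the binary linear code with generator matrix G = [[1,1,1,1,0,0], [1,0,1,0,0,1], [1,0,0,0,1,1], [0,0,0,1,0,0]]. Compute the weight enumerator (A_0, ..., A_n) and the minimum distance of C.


Weight distribution: A_0 = 1, A_1 = 1, A_2 = 2, A_3 = 6, A_4 = 5, A_5 = 1. Minimum distance d = 1.

Enumerate all 2^4 = 16 messages m ∈ F_2^4.
For each, compute codeword c = mG in F_2^6, then tally its weight.
  m = 0000 → c = 000000, weight = 0.
  m = 1000 → c = 111100, weight = 4.
  m = 0100 → c = 101001, weight = 3.
  m = 1100 → c = 010101, weight = 3.
  m = 0010 → c = 100011, weight = 3.
  m = 1010 → c = 011111, weight = 5.
  m = 0110 → c = 001010, weight = 2.
  m = 1110 → c = 110110, weight = 4.
  m = 0001 → c = 000100, weight = 1.
  m = 1001 → c = 111000, weight = 3.
  m = 0101 → c = 101101, weight = 4.
  m = 1101 → c = 010001, weight = 2.
  m = 0011 → c = 100111, weight = 4.
  m = 1011 → c = 011011, weight = 4.
  m = 0111 → c = 001110, weight = 3.
  m = 1111 → c = 110010, weight = 3.
Tally weights:
  weight 0: 1 codewords.
  weight 1: 1 codewords.
  weight 2: 2 codewords.
  weight 3: 6 codewords.
  weight 4: 5 codewords.
  weight 5: 1 codewords.
Minimum distance d = smallest w > 0 with A_w > 0 = 1.
Sanity: Σ A_w = 16 = 2^4 = 16 ✓.


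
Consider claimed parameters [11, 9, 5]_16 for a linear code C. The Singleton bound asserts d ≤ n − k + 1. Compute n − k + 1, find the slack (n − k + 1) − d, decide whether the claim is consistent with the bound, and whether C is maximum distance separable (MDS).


Singleton RHS = n − k + 1 = 3, slack = -2, bound violated (no such code; not MDS).

Singleton bound: d ≤ n − k + 1.
Here n = 11, k = 9, so n − k + 1 = 3.
Given d = 5, check d ≤ 3: NO.
Slack = (n − k + 1) − d = -2.
The slack is negative: d = 5 exceeds n − k + 1 = 3 by 2, so the Singleton bound is violated and no linear [11, 9, 5]_16 code can exist. In particular it is not MDS (MDS requires d = n − k + 1 exactly).
Description: the claimed parameters are [11, 9, 5]_16; such a code would be impossible (violates the Singleton bound).


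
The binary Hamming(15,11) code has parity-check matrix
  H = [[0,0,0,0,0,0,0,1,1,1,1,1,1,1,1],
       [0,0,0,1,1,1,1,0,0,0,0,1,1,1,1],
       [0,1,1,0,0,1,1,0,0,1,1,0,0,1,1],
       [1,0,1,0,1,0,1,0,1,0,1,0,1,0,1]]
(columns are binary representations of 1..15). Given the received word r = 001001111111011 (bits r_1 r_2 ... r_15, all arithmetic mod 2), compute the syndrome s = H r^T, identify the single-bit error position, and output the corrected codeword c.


s = (1, 1, 1, 1)^T, error position = 15, corrected codeword c = 001001111111010

Compute s = H r^T mod 2 one row at a time:
  s_1 = 1 + 1 + 1 + 1 + 1 + 0 + 1 + 1 = 7 ≡ 1 (mod 2).
  s_2 = 0 + 0 + 1 + 1 + 1 + 0 + 1 + 1 = 5 ≡ 1 (mod 2).
  s_3 = 0 + 1 + 1 + 1 + 1 + 1 + 1 + 1 = 7 ≡ 1 (mod 2).
  s_4 = 0 + 1 + 0 + 1 + 1 + 1 + 0 + 1 = 5 ≡ 1 (mod 2).
s = (1, 1, 1, 1)^T — this equals column 15 of H (binary 1111), so error is at position 15.
Correct: flip bit 15 of r = 001001111111011 to get c = 001001111111010.


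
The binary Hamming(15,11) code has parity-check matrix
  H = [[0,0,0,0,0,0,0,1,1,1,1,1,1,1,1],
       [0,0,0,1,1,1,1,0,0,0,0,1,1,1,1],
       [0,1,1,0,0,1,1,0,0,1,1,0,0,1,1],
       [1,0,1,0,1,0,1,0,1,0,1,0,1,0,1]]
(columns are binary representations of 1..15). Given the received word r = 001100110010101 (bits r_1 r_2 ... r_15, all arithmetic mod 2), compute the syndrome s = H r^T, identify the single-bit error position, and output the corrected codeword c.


s = (0, 0, 0, 1)^T, error position = 1, corrected codeword c = 101100110010101

Compute s = H r^T mod 2 one row at a time:
  s_1 = 1 + 0 + 0 + 1 + 0 + 1 + 0 + 1 = 4 ≡ 0 (mod 2).
  s_2 = 1 + 0 + 0 + 1 + 0 + 1 + 0 + 1 = 4 ≡ 0 (mod 2).
  s_3 = 0 + 1 + 0 + 1 + 0 + 1 + 0 + 1 = 4 ≡ 0 (mod 2).
  s_4 = 0 + 1 + 0 + 1 + 0 + 1 + 1 + 1 = 5 ≡ 1 (mod 2).
s = (0, 0, 0, 1)^T — this equals column 1 of H (binary 0001), so error is at position 1.
Correct: flip bit 1 of r = 001100110010101 to get c = 101100110010101.


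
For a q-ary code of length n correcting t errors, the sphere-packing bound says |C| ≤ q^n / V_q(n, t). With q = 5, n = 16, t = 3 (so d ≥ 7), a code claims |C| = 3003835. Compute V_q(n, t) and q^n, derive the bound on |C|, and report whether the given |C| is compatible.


V_q(n, t) = 37825, q^n = 152587890625, Hamming bound = 4034048, |C| = 3003835 ≤ bound (satisfied).

Step 1: Compute V_q(n, t) = Σ_{j=0}^3 C(n, j) (q−1)^j.
  j = 0: C(16,0)·(4)^0 = 1·1 = 1.
  j = 1: C(16,1)·(4)^1 = 16·4 = 64.
  j = 2: C(16,2)·(4)^2 = 120·16 = 1920.
  j = 3: C(16,3)·(4)^3 = 560·64 = 35840.
  V_q(n, t) = 1 + 64 + 1920 + 35840 = 37825.
Step 2: q^n = 5^16 = 152587890625.
Step 3: Hamming bound ⌊q^n / V_q(n,t)⌋ = ⌊152587890625/37825⌋ = 4034048.
Step 4: Compare |C| = 3003835 to 4034048: satisfied.
The claimed |C| lies below the Hamming bound.


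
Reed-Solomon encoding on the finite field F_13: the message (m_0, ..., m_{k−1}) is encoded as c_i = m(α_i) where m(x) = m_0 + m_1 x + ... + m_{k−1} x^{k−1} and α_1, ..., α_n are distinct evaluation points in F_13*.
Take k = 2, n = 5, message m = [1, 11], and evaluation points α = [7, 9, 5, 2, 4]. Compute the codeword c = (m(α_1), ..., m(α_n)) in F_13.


c = [0, 9, 4, 10, 6]

Message polynomial: m(x) = 1 + 11·x (mod 13).
For each evaluation point α_i, compute m(α_i) mod 13:
  α_1 = 7: Horner steps 11 → 0, so m(7) = 0.
  α_2 = 9: Horner steps 11 → 9, so m(9) = 9.
  α_3 = 5: Horner steps 11 → 4, so m(5) = 4.
  α_4 = 2: Horner steps 11 → 10, so m(2) = 10.
  α_5 = 4: Horner steps 11 → 6, so m(4) = 6.
Codeword c = [0, 9, 4, 10, 6] ∈ F_13^5.


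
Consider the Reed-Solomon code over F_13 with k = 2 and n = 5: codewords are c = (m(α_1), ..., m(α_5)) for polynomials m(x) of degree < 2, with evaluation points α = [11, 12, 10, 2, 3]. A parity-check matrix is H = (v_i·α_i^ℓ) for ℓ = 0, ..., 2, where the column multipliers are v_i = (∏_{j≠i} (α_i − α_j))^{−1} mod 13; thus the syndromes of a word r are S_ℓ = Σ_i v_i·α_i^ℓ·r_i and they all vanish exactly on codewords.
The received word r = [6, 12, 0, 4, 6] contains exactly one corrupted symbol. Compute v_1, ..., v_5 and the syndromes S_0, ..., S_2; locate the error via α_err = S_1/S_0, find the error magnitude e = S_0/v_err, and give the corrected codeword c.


S = (3, 9, 1), error at position 5, error magnitude e = 9, c = [6, 12, 0, 4, 10].

Step 1: column multipliers v_i = (∏_{j≠i}(α_i − α_j))^{−1} mod 13.
  i = 1 (α = 11): (11−12)(11−10)(11−2)(11−3) = (−1)·1·9·8 = −72 ≡ 6, so v_1 = 6^{−1} = 11 (mod 13).
  i = 2 (α = 12): (12−11)(12−10)(12−2)(12−3) = 1·2·10·9 = 180 ≡ 11, so v_2 = 11^{−1} = 6 (mod 13).
  i = 3 (α = 10): (10−11)(10−12)(10−2)(10−3) = (−1)·(−2)·8·7 = 112 ≡ 8, so v_3 = 8^{−1} = 5 (mod 13).
  i = 4 (α = 2): (2−11)(2−12)(2−10)(2−3) = (−9)·(−10)·(−8)·(−1) = 720 ≡ 5, so v_4 = 5^{−1} = 8 (mod 13).
  i = 5 (α = 3): (3−11)(3−12)(3−10)(3−2) = (−8)·(−9)·(−7)·1 = −504 ≡ 3, so v_5 = 3^{−1} = 9 (mod 13).
  v = [11, 6, 5, 8, 9].
Step 2: syndromes of r = [6, 12, 0, 4, 6] (all sums mod 13).
  S_0 = Σ v_i r_i = 11·6 + 6·12 + 5·0 + 8·4 + 9·6 = 224 ≡ 3.
  S_1 = Σ v_i α_i r_i = 11·11·6 + 6·12·12 + 5·10·0 + 8·2·4 + 9·3·6 = 1816 ≡ 9.
  α_i^2 mod 13 = [4, 1, 9, 4, 9].
  S_2 = Σ v_i α_i^2 r_i = 11·4·6 + 6·1·12 + 5·9·0 + 8·4·4 + 9·9·6 = 950 ≡ 1.
  S = (3, 9, 1) ≠ 0, so r is not a codeword (an error is present).
Step 3: locate the error. For a single error e at position i, S_ℓ = v_i·e·α_i^ℓ, so α_err = S_1/S_0.
  S_0^{−1} = 3^{−1} = 9 (mod 13), so α_err = 9·9 = 81 ≡ 3 = α_5. Error position i = 5.
  Consistency check: S_2/S_1 = 1·3 = 3 ≡ 3 = α_err ✓ (single-error assumption holds).
Step 4: error magnitude e = S_0/v_5 = S_0·∏_{j≠5}(α_5 − α_j) = 3·3 = 9 ≡ 9 (mod 13).
Step 5: correct position 5: c_5 = r_5 − e = 6 − 9 ≡ 10 (mod 13). Hence c = [6, 12, 0, 4, 10].
  Check: interpolating c through the α_i gives m(x) = 5 + 6·x (degree < 2) with m(α_i) = c_i for every i, so c is indeed a codeword.


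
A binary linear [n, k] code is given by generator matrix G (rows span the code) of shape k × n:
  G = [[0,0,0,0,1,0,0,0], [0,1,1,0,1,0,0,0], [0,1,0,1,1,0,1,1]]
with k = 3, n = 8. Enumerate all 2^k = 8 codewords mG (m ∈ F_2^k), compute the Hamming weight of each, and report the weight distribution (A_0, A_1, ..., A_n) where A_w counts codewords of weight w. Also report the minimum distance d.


Weight distribution: A_0 = 1, A_1 = 1, A_2 = 1, A_3 = 1, A_4 = 2, A_5 = 2. Minimum distance d = 1.

Enumerate all 2^3 = 8 messages m ∈ F_2^3.
For each, compute codeword c = mG in F_2^8, then tally its weight.
  m = 000 → c = 00000000, weight = 0.
  m = 100 → c = 00001000, weight = 1.
  m = 010 → c = 01101000, weight = 3.
  m = 110 → c = 01100000, weight = 2.
  m = 001 → c = 01011011, weight = 5.
  m = 101 → c = 01010011, weight = 4.
  m = 011 → c = 00110011, weight = 4.
  m = 111 → c = 00111011, weight = 5.
Tally weights:
  weight 0: 1 codewords.
  weight 1: 1 codewords.
  weight 2: 1 codewords.
  weight 3: 1 codewords.
  weight 4: 2 codewords.
  weight 5: 2 codewords.
Minimum distance d = smallest w > 0 with A_w > 0 = 1.
Sanity: Σ A_w = 8 = 2^3 = 8 ✓.


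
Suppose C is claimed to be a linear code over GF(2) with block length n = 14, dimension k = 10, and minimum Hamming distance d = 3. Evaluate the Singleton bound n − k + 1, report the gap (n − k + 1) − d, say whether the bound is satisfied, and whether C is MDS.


Singleton RHS = n − k + 1 = 5, slack = 2, bound satisfied, not MDS.

Singleton bound: d ≤ n − k + 1.
Here n = 14, k = 10, so n − k + 1 = 5.
Given d = 3, check d ≤ 5: YES.
Slack = (n − k + 1) − d = 2.
The code is NOT MDS (slack = 2 > 0).
Description: the claimed parameters are [14, 10, 3]_2; such a code would be non-MDS.


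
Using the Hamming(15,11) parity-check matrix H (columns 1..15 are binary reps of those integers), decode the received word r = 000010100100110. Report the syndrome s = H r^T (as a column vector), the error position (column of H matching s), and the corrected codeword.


s = (1, 0, 1, 1)^T, error position = 11, corrected codeword c = 000010100110110

Compute s = H r^T mod 2 one row at a time:
  s_1 = 0 + 0 + 1 + 0 + 0 + 1 + 1 + 0 = 3 ≡ 1 (mod 2).
  s_2 = 0 + 1 + 0 + 1 + 0 + 1 + 1 + 0 = 4 ≡ 0 (mod 2).
  s_3 = 0 + 0 + 0 + 1 + 1 + 0 + 1 + 0 = 3 ≡ 1 (mod 2).
  s_4 = 0 + 0 + 1 + 1 + 0 + 0 + 1 + 0 = 3 ≡ 1 (mod 2).
s = (1, 0, 1, 1)^T — this equals column 11 of H (binary 1011), so error is at position 11.
Correct: flip bit 11 of r = 000010100100110 to get c = 000010100110110.


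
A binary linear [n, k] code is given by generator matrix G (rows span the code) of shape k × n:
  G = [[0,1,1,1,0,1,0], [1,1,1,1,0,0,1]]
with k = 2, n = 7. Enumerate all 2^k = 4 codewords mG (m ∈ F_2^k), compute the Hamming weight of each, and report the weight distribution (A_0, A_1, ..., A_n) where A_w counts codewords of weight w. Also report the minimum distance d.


Weight distribution: A_0 = 1, A_3 = 1, A_4 = 1, A_5 = 1. Minimum distance d = 3.

Enumerate all 2^2 = 4 messages m ∈ F_2^2.
For each, compute codeword c = mG in F_2^7, then tally its weight.
  m = 00 → c = 0000000, weight = 0.
  m = 10 → c = 0111010, weight = 4.
  m = 01 → c = 1111001, weight = 5.
  m = 11 → c = 1000011, weight = 3.
Tally weights:
  weight 0: 1 codewords.
  weight 3: 1 codewords.
  weight 4: 1 codewords.
  weight 5: 1 codewords.
Minimum distance d = smallest w > 0 with A_w > 0 = 3.
Sanity: Σ A_w = 4 = 2^2 = 4 ✓.


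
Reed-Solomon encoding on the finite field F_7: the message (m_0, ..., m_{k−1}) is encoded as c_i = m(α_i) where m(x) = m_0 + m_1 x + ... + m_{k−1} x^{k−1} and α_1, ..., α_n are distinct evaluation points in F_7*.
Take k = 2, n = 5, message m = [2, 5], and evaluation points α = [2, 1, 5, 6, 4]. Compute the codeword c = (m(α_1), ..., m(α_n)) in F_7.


c = [5, 0, 6, 4, 1]

Message polynomial: m(x) = 2 + 5·x (mod 7).
For each evaluation point α_i, compute m(α_i) mod 7:
  α_1 = 2: Horner steps 5 → 5, so m(2) = 5.
  α_2 = 1: Horner steps 5 → 0, so m(1) = 0.
  α_3 = 5: Horner steps 5 → 6, so m(5) = 6.
  α_4 = 6: Horner steps 5 → 4, so m(6) = 4.
  α_5 = 4: Horner steps 5 → 1, so m(4) = 1.
Codeword c = [5, 0, 6, 4, 1] ∈ F_7^5.
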